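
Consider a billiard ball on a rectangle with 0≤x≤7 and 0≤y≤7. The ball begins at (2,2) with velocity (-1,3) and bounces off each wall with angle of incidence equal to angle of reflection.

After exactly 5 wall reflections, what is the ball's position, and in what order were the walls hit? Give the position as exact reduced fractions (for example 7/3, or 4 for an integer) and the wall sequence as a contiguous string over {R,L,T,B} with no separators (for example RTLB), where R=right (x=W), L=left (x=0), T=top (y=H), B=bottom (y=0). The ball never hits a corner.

Final position: (20/3,0)
Wall sequence: TLBTB

1. t=5/3 → T at (1/3,7); v=(-1,-3)
2. t=1/3 → L at (0,6); v=(1,-3)
3. t=2 → B at (2,0); v=(1,3)
4. t=7/3 → T at (13/3,7); v=(1,-3)
5. t=7/3 → B at (20/3,0); v=(1,3)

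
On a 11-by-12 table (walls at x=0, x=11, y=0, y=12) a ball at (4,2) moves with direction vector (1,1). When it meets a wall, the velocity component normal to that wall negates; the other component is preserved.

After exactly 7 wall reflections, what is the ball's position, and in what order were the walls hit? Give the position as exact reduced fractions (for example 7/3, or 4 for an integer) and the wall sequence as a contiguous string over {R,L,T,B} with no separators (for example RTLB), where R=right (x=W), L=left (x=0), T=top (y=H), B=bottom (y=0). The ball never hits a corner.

Final position: (0,6)
Wall sequence: RTLBRTL

1. t=7 → R at (11,9); v=(-1,1)
2. t=3 → T at (8,12); v=(-1,-1)
3. t=8 → L at (0,4); v=(1,-1)
4. t=4 → B at (4,0); v=(1,1)
5. t=7 → R at (11,7); v=(-1,1)
6. t=5 → T at (6,12); v=(-1,-1)
7. t=6 → L at (0,6); v=(1,-1)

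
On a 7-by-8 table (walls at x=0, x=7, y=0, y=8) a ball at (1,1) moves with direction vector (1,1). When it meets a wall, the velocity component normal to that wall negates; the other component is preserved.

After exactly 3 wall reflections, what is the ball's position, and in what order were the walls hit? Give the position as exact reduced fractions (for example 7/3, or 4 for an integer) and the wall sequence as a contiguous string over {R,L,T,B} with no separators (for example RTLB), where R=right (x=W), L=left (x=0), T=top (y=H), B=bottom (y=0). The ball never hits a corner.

1. t=6 → R at (7,7); v=(-1,1)
2. t=1 → T at (6,8); v=(-1,-1)
3. t=6 → L at (0,2); v=(1,-1)

Final position: (0,2)
Wall sequence: RTL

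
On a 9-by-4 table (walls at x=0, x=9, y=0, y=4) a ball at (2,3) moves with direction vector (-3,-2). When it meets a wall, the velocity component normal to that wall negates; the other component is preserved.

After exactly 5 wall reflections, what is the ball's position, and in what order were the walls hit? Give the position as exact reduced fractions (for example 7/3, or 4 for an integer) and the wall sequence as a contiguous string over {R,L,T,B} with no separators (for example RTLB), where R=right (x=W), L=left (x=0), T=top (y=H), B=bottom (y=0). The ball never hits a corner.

1. t=2/3 → L at (0,5/3); v=(3,-2)
2. t=5/6 → B at (5/2,0); v=(3,2)
3. t=2 → T at (17/2,4); v=(3,-2)
4. t=1/6 → R at (9,11/3); v=(-3,-2)
5. t=11/6 → B at (7/2,0); v=(-3,2)

Final position: (7/2,0)
Wall sequence: LBTRB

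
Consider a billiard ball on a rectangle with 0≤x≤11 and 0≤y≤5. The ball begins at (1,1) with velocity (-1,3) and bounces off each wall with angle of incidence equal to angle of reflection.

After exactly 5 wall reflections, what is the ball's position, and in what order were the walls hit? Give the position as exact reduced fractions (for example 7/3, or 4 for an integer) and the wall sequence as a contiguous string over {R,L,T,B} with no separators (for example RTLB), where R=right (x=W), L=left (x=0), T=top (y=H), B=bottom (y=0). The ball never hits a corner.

1. t=1 → L at (0,4); v=(1,3)
2. t=1/3 → T at (1/3,5); v=(1,-3)
3. t=5/3 → B at (2,0); v=(1,3)
4. t=5/3 → T at (11/3,5); v=(1,-3)
5. t=5/3 → B at (16/3,0); v=(1,3)

Final position: (16/3,0)
Wall sequence: LTBTB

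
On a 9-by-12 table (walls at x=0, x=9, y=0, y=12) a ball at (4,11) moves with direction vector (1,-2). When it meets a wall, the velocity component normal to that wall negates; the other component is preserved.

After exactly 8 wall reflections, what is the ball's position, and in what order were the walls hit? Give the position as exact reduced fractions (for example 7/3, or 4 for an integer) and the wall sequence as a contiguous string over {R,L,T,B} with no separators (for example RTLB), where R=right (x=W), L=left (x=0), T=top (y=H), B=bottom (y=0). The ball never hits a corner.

Final position: (5/2,0)
Wall sequence: RBTLBRTB

1. t=5 → R at (9,1); v=(-1,-2)
2. t=1/2 → B at (17/2,0); v=(-1,2)
3. t=6 → T at (5/2,12); v=(-1,-2)
4. t=5/2 → L at (0,7); v=(1,-2)
5. t=7/2 → B at (7/2,0); v=(1,2)
6. t=11/2 → R at (9,11); v=(-1,2)
7. t=1/2 → T at (17/2,12); v=(-1,-2)
8. t=6 → B at (5/2,0); v=(-1,2)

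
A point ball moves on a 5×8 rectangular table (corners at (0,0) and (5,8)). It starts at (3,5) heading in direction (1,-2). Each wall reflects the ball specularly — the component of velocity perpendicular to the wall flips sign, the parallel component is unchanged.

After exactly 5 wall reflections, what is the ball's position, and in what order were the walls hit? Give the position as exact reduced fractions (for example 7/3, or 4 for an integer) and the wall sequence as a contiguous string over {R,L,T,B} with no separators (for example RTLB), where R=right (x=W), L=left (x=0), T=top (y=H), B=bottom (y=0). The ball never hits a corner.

Final position: (7/2,0)
Wall sequence: RBTLB

1. t=2 → R at (5,1); v=(-1,-2)
2. t=1/2 → B at (9/2,0); v=(-1,2)
3. t=4 → T at (1/2,8); v=(-1,-2)
4. t=1/2 → L at (0,7); v=(1,-2)
5. t=7/2 → B at (7/2,0); v=(1,2)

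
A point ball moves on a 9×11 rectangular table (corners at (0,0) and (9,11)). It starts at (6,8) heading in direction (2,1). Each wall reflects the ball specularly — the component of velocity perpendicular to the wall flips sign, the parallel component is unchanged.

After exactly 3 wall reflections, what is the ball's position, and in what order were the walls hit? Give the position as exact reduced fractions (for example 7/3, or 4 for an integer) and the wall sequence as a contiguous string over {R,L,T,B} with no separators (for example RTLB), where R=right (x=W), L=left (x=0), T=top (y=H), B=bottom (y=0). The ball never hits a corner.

1. t=3/2 → R at (9,19/2); v=(-2,1)
2. t=3/2 → T at (6,11); v=(-2,-1)
3. t=3 → L at (0,8); v=(2,-1)

Final position: (0,8)
Wall sequence: RTL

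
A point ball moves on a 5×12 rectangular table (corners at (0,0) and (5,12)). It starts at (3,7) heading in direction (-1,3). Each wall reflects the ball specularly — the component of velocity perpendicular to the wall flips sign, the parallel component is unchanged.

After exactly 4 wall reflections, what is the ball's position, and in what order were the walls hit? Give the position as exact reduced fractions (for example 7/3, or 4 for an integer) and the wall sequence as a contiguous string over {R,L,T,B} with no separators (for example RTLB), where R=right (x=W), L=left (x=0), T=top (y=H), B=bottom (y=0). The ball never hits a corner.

1. t=5/3 → T at (4/3,12); v=(-1,-3)
2. t=4/3 → L at (0,8); v=(1,-3)
3. t=8/3 → B at (8/3,0); v=(1,3)
4. t=7/3 → R at (5,7); v=(-1,3)

Final position: (5,7)
Wall sequence: TLBR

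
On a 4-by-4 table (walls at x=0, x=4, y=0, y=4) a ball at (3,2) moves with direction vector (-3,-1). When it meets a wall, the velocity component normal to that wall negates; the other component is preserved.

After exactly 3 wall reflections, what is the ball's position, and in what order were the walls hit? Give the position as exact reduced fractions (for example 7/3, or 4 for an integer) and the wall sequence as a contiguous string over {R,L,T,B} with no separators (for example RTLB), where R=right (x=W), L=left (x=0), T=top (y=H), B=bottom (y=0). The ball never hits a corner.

1. t=1 → L at (0,1); v=(3,-1)
2. t=1 → B at (3,0); v=(3,1)
3. t=1/3 → R at (4,1/3); v=(-3,1)

Final position: (4,1/3)
Wall sequence: LBR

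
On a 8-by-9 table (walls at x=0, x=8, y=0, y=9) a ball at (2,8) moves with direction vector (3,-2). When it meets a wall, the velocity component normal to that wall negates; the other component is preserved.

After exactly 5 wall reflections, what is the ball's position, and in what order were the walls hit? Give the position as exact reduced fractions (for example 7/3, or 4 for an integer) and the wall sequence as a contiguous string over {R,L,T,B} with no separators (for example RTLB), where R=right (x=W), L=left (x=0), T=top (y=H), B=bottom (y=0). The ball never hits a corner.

1. t=2 → R at (8,4); v=(-3,-2)
2. t=2 → B at (2,0); v=(-3,2)
3. t=2/3 → L at (0,4/3); v=(3,2)
4. t=8/3 → R at (8,20/3); v=(-3,2)
5. t=7/6 → T at (9/2,9); v=(-3,-2)

Final position: (9/2,9)
Wall sequence: RBLRT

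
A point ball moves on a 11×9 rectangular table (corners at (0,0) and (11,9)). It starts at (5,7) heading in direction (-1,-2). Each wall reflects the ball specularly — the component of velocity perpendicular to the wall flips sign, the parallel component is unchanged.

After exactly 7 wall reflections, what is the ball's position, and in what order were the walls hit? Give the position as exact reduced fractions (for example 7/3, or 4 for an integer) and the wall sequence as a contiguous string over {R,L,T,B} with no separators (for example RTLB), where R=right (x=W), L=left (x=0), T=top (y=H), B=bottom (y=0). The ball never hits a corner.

Final position: (11/2,0)
Wall sequence: BLTBRTB

1. t=7/2 → B at (3/2,0); v=(-1,2)
2. t=3/2 → L at (0,3); v=(1,2)
3. t=3 → T at (3,9); v=(1,-2)
4. t=9/2 → B at (15/2,0); v=(1,2)
5. t=7/2 → R at (11,7); v=(-1,2)
6. t=1 → T at (10,9); v=(-1,-2)
7. t=9/2 → B at (11/2,0); v=(-1,2)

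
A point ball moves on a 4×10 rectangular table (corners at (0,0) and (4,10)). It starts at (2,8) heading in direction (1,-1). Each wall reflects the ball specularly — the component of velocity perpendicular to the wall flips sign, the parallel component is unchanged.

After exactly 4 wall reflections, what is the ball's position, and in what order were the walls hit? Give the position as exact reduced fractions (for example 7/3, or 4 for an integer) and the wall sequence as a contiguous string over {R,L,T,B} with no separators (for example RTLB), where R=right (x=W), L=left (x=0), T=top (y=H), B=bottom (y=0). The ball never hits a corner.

1. t=2 → R at (4,6); v=(-1,-1)
2. t=4 → L at (0,2); v=(1,-1)
3. t=2 → B at (2,0); v=(1,1)
4. t=2 → R at (4,2); v=(-1,1)

Final position: (4,2)
Wall sequence: RLBR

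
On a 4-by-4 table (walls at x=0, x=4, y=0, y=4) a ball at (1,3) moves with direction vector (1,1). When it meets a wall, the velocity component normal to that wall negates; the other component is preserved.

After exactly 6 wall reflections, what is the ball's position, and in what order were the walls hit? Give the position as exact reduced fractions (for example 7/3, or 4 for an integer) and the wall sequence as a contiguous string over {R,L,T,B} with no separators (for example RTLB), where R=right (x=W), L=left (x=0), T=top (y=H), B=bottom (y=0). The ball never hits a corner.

1. t=1 → T at (2,4); v=(1,-1)
2. t=2 → R at (4,2); v=(-1,-1)
3. t=2 → B at (2,0); v=(-1,1)
4. t=2 → L at (0,2); v=(1,1)
5. t=2 → T at (2,4); v=(1,-1)
6. t=2 → R at (4,2); v=(-1,-1)

Final position: (4,2)
Wall sequence: TRBLTR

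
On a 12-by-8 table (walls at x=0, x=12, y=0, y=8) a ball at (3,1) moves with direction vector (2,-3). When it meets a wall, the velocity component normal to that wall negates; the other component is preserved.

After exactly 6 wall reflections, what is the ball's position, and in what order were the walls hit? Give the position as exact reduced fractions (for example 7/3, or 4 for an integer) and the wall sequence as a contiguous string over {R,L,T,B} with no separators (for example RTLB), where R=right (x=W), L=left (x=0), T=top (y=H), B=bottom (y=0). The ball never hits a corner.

Final position: (0,3/2)
Wall sequence: BTRBTL

1. t=1/3 → B at (11/3,0); v=(2,3)
2. t=8/3 → T at (9,8); v=(2,-3)
3. t=3/2 → R at (12,7/2); v=(-2,-3)
4. t=7/6 → B at (29/3,0); v=(-2,3)
5. t=8/3 → T at (13/3,8); v=(-2,-3)
6. t=13/6 → L at (0,3/2); v=(2,-3)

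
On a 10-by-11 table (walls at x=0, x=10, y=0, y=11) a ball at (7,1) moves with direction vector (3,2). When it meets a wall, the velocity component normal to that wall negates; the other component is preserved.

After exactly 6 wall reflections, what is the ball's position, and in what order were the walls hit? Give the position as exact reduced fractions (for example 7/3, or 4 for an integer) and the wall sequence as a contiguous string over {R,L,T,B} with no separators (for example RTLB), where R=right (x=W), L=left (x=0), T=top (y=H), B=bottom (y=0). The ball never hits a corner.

Final position: (0,1)
Wall sequence: RLTRBL

1. t=1 → R at (10,3); v=(-3,2)
2. t=10/3 → L at (0,29/3); v=(3,2)
3. t=2/3 → T at (2,11); v=(3,-2)
4. t=8/3 → R at (10,17/3); v=(-3,-2)
5. t=17/6 → B at (3/2,0); v=(-3,2)
6. t=1/2 → L at (0,1); v=(3,2)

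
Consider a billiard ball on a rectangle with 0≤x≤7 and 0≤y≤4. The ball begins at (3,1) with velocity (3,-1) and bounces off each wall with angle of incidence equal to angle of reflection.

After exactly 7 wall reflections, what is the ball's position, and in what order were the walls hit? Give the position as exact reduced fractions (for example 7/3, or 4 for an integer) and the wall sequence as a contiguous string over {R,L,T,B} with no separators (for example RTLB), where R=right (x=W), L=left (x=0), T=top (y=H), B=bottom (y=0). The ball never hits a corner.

1. t=1 → B at (6,0); v=(3,1)
2. t=1/3 → R at (7,1/3); v=(-3,1)
3. t=7/3 → L at (0,8/3); v=(3,1)
4. t=4/3 → T at (4,4); v=(3,-1)
5. t=1 → R at (7,3); v=(-3,-1)
6. t=7/3 → L at (0,2/3); v=(3,-1)
7. t=2/3 → B at (2,0); v=(3,1)

Final position: (2,0)
Wall sequence: BRLTRLB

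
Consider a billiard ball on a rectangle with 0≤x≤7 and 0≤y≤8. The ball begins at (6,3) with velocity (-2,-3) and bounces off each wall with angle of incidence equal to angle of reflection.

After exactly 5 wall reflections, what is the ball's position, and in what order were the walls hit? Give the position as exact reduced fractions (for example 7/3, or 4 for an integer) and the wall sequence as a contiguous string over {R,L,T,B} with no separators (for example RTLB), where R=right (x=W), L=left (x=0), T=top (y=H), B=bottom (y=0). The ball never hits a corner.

1. t=1 → B at (4,0); v=(-2,3)
2. t=2 → L at (0,6); v=(2,3)
3. t=2/3 → T at (4/3,8); v=(2,-3)
4. t=8/3 → B at (20/3,0); v=(2,3)
5. t=1/6 → R at (7,1/2); v=(-2,3)

Final position: (7,1/2)
Wall sequence: BLTBR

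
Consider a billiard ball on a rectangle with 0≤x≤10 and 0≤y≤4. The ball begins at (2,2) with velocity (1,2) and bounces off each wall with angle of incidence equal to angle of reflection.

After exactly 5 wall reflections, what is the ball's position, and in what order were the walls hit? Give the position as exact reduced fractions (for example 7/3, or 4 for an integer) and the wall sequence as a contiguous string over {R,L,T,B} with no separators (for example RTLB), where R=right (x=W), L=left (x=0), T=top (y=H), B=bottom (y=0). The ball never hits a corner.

1. t=1 → T at (3,4); v=(1,-2)
2. t=2 → B at (5,0); v=(1,2)
3. t=2 → T at (7,4); v=(1,-2)
4. t=2 → B at (9,0); v=(1,2)
5. t=1 → R at (10,2); v=(-1,2)

Final position: (10,2)
Wall sequence: TBTBR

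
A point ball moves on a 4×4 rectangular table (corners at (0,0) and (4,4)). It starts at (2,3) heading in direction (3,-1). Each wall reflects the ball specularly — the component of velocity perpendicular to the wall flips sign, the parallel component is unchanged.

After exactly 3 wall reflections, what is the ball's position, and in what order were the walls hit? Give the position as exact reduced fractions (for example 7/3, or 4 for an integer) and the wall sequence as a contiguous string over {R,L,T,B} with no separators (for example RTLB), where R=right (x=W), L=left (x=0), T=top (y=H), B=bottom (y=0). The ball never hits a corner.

1. t=2/3 → R at (4,7/3); v=(-3,-1)
2. t=4/3 → L at (0,1); v=(3,-1)
3. t=1 → B at (3,0); v=(3,1)

Final position: (3,0)
Wall sequence: RLB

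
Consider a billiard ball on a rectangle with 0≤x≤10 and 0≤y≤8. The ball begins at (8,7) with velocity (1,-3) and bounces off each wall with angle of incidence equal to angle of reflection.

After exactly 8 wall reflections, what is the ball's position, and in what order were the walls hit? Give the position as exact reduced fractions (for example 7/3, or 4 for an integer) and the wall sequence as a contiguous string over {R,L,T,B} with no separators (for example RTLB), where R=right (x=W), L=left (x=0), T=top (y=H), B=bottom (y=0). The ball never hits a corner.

1. t=2 → R at (10,1); v=(-1,-3)
2. t=1/3 → B at (29/3,0); v=(-1,3)
3. t=8/3 → T at (7,8); v=(-1,-3)
4. t=8/3 → B at (13/3,0); v=(-1,3)
5. t=8/3 → T at (5/3,8); v=(-1,-3)
6. t=5/3 → L at (0,3); v=(1,-3)
7. t=1 → B at (1,0); v=(1,3)
8. t=8/3 → T at (11/3,8); v=(1,-3)

Final position: (11/3,8)
Wall sequence: RBTBTLBT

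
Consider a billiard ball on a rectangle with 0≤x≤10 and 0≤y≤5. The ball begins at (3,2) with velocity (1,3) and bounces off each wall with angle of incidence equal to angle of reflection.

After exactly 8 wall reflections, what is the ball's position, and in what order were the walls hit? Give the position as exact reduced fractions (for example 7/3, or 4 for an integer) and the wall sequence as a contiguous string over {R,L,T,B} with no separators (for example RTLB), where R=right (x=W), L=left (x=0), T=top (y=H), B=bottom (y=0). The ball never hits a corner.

1. t=1 → T at (4,5); v=(1,-3)
2. t=5/3 → B at (17/3,0); v=(1,3)
3. t=5/3 → T at (22/3,5); v=(1,-3)
4. t=5/3 → B at (9,0); v=(1,3)
5. t=1 → R at (10,3); v=(-1,3)
6. t=2/3 → T at (28/3,5); v=(-1,-3)
7. t=5/3 → B at (23/3,0); v=(-1,3)
8. t=5/3 → T at (6,5); v=(-1,-3)

Final position: (6,5)
Wall sequence: TBTBRTBT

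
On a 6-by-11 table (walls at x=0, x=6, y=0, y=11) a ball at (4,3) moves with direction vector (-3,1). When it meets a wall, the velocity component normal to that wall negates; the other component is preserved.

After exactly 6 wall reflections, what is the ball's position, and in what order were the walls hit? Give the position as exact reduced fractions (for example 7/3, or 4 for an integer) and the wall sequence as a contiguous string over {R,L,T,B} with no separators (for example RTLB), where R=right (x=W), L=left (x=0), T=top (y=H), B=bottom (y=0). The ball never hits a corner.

1. t=4/3 → L at (0,13/3); v=(3,1)
2. t=2 → R at (6,19/3); v=(-3,1)
3. t=2 → L at (0,25/3); v=(3,1)
4. t=2 → R at (6,31/3); v=(-3,1)
5. t=2/3 → T at (4,11); v=(-3,-1)
6. t=4/3 → L at (0,29/3); v=(3,-1)

Final position: (0,29/3)
Wall sequence: LRLRTL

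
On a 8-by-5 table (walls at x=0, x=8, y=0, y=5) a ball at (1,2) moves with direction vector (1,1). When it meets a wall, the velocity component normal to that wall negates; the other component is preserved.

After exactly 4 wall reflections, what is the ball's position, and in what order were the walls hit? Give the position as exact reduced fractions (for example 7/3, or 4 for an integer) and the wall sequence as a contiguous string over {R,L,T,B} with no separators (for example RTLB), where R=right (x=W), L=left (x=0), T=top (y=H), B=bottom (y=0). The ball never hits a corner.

1. t=3 → T at (4,5); v=(1,-1)
2. t=4 → R at (8,1); v=(-1,-1)
3. t=1 → B at (7,0); v=(-1,1)
4. t=5 → T at (2,5); v=(-1,-1)

Final position: (2,5)
Wall sequence: TRBT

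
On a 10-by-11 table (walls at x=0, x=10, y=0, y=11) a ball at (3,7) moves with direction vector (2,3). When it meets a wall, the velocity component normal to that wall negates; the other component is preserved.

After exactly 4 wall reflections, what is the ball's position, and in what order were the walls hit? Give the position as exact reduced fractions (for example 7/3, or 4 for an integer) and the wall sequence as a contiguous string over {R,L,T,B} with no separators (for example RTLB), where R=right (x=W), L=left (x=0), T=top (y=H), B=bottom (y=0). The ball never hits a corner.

Final position: (0,21/2)
Wall sequence: TRBL

1. t=4/3 → T at (17/3,11); v=(2,-3)
2. t=13/6 → R at (10,9/2); v=(-2,-3)
3. t=3/2 → B at (7,0); v=(-2,3)
4. t=7/2 → L at (0,21/2); v=(2,3)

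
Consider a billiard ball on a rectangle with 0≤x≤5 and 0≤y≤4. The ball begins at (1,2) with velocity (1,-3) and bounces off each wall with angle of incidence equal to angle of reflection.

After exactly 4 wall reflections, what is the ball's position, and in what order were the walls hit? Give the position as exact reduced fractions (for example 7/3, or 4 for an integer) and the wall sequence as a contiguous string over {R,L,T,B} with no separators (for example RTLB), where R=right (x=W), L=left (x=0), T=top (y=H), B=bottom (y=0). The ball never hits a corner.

1. t=2/3 → B at (5/3,0); v=(1,3)
2. t=4/3 → T at (3,4); v=(1,-3)
3. t=4/3 → B at (13/3,0); v=(1,3)
4. t=2/3 → R at (5,2); v=(-1,3)

Final position: (5,2)
Wall sequence: BTBR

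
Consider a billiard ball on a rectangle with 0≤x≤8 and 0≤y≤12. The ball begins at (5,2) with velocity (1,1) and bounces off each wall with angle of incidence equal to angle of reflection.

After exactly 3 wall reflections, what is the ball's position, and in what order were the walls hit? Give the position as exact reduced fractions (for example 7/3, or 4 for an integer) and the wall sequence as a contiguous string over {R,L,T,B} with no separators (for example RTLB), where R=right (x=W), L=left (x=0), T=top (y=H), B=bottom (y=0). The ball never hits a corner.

Final position: (0,11)
Wall sequence: RTL

1. t=3 → R at (8,5); v=(-1,1)
2. t=7 → T at (1,12); v=(-1,-1)
3. t=1 → L at (0,11); v=(1,-1)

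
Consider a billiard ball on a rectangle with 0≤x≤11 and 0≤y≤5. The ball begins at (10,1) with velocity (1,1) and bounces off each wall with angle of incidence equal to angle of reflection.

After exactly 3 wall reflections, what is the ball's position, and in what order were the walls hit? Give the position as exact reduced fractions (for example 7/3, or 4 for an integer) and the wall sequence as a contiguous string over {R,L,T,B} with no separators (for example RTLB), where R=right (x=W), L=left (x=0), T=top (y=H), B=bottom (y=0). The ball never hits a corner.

Final position: (3,0)
Wall sequence: RTB

1. t=1 → R at (11,2); v=(-1,1)
2. t=3 → T at (8,5); v=(-1,-1)
3. t=5 → B at (3,0); v=(-1,1)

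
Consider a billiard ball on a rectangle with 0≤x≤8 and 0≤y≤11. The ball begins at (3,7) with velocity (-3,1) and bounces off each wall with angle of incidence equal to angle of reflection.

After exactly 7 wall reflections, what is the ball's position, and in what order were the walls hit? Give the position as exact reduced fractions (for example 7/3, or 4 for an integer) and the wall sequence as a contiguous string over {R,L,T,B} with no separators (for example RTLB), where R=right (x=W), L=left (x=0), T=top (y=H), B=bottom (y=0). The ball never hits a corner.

Final position: (8,2/3)
Wall sequence: LRTLRLR

1. t=1 → L at (0,8); v=(3,1)
2. t=8/3 → R at (8,32/3); v=(-3,1)
3. t=1/3 → T at (7,11); v=(-3,-1)
4. t=7/3 → L at (0,26/3); v=(3,-1)
5. t=8/3 → R at (8,6); v=(-3,-1)
6. t=8/3 → L at (0,10/3); v=(3,-1)
7. t=8/3 → R at (8,2/3); v=(-3,-1)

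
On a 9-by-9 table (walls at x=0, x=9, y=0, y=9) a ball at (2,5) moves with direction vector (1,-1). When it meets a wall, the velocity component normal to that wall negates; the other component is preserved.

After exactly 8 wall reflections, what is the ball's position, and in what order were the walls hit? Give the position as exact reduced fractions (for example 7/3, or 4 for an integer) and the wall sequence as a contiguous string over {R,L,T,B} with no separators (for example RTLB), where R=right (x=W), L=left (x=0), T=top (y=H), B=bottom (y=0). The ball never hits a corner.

Final position: (0,7)
Wall sequence: BRTLBRTL

1. t=5 → B at (7,0); v=(1,1)
2. t=2 → R at (9,2); v=(-1,1)
3. t=7 → T at (2,9); v=(-1,-1)
4. t=2 → L at (0,7); v=(1,-1)
5. t=7 → B at (7,0); v=(1,1)
6. t=2 → R at (9,2); v=(-1,1)
7. t=7 → T at (2,9); v=(-1,-1)
8. t=2 → L at (0,7); v=(1,-1)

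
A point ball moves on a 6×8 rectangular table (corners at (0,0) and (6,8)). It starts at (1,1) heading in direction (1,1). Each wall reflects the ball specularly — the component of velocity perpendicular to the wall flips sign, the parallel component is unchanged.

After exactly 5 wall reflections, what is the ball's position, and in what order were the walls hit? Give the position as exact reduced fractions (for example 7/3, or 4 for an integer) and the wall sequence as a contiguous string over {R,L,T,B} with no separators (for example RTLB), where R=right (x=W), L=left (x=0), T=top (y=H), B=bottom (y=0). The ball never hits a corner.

1. t=5 → R at (6,6); v=(-1,1)
2. t=2 → T at (4,8); v=(-1,-1)
3. t=4 → L at (0,4); v=(1,-1)
4. t=4 → B at (4,0); v=(1,1)
5. t=2 → R at (6,2); v=(-1,1)

Final position: (6,2)
Wall sequence: RTLBR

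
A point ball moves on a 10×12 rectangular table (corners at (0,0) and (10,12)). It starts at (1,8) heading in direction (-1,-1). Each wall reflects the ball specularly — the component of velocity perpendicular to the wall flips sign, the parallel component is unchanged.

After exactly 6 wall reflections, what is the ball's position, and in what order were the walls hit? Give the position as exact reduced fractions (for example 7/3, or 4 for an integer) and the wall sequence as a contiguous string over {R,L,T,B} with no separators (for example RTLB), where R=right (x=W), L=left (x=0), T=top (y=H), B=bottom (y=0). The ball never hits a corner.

1. t=1 → L at (0,7); v=(1,-1)
2. t=7 → B at (7,0); v=(1,1)
3. t=3 → R at (10,3); v=(-1,1)
4. t=9 → T at (1,12); v=(-1,-1)
5. t=1 → L at (0,11); v=(1,-1)
6. t=10 → R at (10,1); v=(-1,-1)

Final position: (10,1)
Wall sequence: LBRTLR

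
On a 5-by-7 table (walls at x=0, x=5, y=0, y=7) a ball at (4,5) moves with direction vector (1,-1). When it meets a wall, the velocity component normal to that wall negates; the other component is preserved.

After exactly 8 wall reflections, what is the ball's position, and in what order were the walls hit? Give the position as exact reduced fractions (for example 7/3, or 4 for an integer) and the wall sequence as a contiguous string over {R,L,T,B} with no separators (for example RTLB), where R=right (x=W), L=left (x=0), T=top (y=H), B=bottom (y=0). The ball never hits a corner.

1. t=1 → R at (5,4); v=(-1,-1)
2. t=4 → B at (1,0); v=(-1,1)
3. t=1 → L at (0,1); v=(1,1)
4. t=5 → R at (5,6); v=(-1,1)
5. t=1 → T at (4,7); v=(-1,-1)
6. t=4 → L at (0,3); v=(1,-1)
7. t=3 → B at (3,0); v=(1,1)
8. t=2 → R at (5,2); v=(-1,1)

Final position: (5,2)
Wall sequence: RBLRTLBR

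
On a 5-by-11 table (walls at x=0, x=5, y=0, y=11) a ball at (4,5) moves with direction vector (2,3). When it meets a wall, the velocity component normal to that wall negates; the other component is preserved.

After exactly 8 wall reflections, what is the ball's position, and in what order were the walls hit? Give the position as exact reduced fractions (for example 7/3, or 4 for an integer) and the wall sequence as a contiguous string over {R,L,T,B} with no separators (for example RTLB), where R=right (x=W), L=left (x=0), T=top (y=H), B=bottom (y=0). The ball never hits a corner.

1. t=1/2 → R at (5,13/2); v=(-2,3)
2. t=3/2 → T at (2,11); v=(-2,-3)
3. t=1 → L at (0,8); v=(2,-3)
4. t=5/2 → R at (5,1/2); v=(-2,-3)
5. t=1/6 → B at (14/3,0); v=(-2,3)
6. t=7/3 → L at (0,7); v=(2,3)
7. t=4/3 → T at (8/3,11); v=(2,-3)
8. t=7/6 → R at (5,15/2); v=(-2,-3)

Final position: (5,15/2)
Wall sequence: RTLRBLTR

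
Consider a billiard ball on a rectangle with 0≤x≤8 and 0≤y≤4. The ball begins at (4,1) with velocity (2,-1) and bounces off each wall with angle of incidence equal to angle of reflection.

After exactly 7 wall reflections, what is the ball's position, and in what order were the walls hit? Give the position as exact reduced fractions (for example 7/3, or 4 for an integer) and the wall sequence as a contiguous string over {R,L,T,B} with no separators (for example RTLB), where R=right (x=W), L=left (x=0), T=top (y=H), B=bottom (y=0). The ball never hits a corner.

1. t=1 → B at (6,0); v=(2,1)
2. t=1 → R at (8,1); v=(-2,1)
3. t=3 → T at (2,4); v=(-2,-1)
4. t=1 → L at (0,3); v=(2,-1)
5. t=3 → B at (6,0); v=(2,1)
6. t=1 → R at (8,1); v=(-2,1)
7. t=3 → T at (2,4); v=(-2,-1)

Final position: (2,4)
Wall sequence: BRTLBRT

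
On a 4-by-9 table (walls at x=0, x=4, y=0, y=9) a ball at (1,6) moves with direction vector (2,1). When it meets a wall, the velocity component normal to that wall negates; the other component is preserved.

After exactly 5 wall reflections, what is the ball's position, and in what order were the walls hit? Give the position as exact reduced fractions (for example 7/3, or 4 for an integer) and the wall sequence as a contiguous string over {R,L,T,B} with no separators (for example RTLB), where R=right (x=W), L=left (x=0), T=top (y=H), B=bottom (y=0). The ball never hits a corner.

1. t=3/2 → R at (4,15/2); v=(-2,1)
2. t=3/2 → T at (1,9); v=(-2,-1)
3. t=1/2 → L at (0,17/2); v=(2,-1)
4. t=2 → R at (4,13/2); v=(-2,-1)
5. t=2 → L at (0,9/2); v=(2,-1)

Final position: (0,9/2)
Wall sequence: RTLRL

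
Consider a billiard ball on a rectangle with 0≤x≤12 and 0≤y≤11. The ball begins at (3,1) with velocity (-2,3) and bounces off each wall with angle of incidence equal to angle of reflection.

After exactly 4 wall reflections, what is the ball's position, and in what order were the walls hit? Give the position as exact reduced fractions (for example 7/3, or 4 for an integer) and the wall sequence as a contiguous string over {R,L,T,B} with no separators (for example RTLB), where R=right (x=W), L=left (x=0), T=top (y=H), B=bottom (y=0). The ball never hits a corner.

Final position: (12,3/2)
Wall sequence: LTBR

1. t=3/2 → L at (0,11/2); v=(2,3)
2. t=11/6 → T at (11/3,11); v=(2,-3)
3. t=11/3 → B at (11,0); v=(2,3)
4. t=1/2 → R at (12,3/2); v=(-2,3)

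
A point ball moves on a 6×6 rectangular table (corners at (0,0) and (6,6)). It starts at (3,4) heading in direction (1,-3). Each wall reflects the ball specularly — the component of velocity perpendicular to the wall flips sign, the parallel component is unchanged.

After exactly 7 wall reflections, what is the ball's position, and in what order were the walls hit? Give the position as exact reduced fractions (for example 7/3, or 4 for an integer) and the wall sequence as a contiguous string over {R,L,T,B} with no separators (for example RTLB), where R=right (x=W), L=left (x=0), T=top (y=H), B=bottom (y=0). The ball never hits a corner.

Final position: (1/3,0)
Wall sequence: BRTBTLB

1. t=4/3 → B at (13/3,0); v=(1,3)
2. t=5/3 → R at (6,5); v=(-1,3)
3. t=1/3 → T at (17/3,6); v=(-1,-3)
4. t=2 → B at (11/3,0); v=(-1,3)
5. t=2 → T at (5/3,6); v=(-1,-3)
6. t=5/3 → L at (0,1); v=(1,-3)
7. t=1/3 → B at (1/3,0); v=(1,3)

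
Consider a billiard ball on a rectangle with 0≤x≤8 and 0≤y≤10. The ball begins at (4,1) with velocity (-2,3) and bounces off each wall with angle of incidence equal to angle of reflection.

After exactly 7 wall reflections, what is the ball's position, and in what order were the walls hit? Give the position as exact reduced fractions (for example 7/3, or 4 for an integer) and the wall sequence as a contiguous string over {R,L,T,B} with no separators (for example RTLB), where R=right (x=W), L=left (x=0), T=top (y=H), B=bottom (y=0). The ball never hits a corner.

Final position: (6,0)
Wall sequence: LTRBTLB

1. t=2 → L at (0,7); v=(2,3)
2. t=1 → T at (2,10); v=(2,-3)
3. t=3 → R at (8,1); v=(-2,-3)
4. t=1/3 → B at (22/3,0); v=(-2,3)
5. t=10/3 → T at (2/3,10); v=(-2,-3)
6. t=1/3 → L at (0,9); v=(2,-3)
7. t=3 → B at (6,0); v=(2,3)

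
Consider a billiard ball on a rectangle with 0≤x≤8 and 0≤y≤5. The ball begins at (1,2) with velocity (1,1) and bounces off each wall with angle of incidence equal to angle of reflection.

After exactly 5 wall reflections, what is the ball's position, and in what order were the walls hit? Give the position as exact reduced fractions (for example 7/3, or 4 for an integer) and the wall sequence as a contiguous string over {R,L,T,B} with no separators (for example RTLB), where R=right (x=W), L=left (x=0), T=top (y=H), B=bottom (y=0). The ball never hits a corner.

1. t=3 → T at (4,5); v=(1,-1)
2. t=4 → R at (8,1); v=(-1,-1)
3. t=1 → B at (7,0); v=(-1,1)
4. t=5 → T at (2,5); v=(-1,-1)
5. t=2 → L at (0,3); v=(1,-1)

Final position: (0,3)
Wall sequence: TRBTL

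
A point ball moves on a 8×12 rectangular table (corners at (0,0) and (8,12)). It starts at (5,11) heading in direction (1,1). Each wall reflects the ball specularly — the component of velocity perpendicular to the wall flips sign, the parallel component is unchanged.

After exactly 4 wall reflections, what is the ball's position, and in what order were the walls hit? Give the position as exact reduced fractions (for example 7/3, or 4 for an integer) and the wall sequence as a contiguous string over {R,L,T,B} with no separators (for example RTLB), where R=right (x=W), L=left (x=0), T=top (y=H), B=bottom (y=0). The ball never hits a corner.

Final position: (2,0)
Wall sequence: TRLB

1. t=1 → T at (6,12); v=(1,-1)
2. t=2 → R at (8,10); v=(-1,-1)
3. t=8 → L at (0,2); v=(1,-1)
4. t=2 → B at (2,0); v=(1,1)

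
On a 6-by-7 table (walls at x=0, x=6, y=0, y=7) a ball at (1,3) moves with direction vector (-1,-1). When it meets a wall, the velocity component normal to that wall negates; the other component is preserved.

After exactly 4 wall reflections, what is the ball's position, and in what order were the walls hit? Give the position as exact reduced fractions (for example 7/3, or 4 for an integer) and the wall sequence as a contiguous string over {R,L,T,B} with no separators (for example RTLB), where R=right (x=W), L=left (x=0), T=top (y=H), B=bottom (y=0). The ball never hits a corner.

1. t=1 → L at (0,2); v=(1,-1)
2. t=2 → B at (2,0); v=(1,1)
3. t=4 → R at (6,4); v=(-1,1)
4. t=3 → T at (3,7); v=(-1,-1)

Final position: (3,7)
Wall sequence: LBRT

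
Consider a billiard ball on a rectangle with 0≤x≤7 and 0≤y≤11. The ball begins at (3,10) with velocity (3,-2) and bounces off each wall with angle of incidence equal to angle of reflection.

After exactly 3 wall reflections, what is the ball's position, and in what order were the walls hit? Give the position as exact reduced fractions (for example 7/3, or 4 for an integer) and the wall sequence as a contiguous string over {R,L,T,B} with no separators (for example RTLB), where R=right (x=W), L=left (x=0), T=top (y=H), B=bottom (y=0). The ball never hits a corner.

1. t=4/3 → R at (7,22/3); v=(-3,-2)
2. t=7/3 → L at (0,8/3); v=(3,-2)
3. t=4/3 → B at (4,0); v=(3,2)

Final position: (4,0)
Wall sequence: RLB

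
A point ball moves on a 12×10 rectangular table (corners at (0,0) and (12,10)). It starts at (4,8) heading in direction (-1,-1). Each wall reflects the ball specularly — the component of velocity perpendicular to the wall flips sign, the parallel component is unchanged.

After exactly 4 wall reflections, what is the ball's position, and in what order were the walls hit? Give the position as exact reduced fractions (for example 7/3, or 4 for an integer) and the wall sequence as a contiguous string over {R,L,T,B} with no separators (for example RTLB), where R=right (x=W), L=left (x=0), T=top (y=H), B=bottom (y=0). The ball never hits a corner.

1. t=4 → L at (0,4); v=(1,-1)
2. t=4 → B at (4,0); v=(1,1)
3. t=8 → R at (12,8); v=(-1,1)
4. t=2 → T at (10,10); v=(-1,-1)

Final position: (10,10)
Wall sequence: LBRT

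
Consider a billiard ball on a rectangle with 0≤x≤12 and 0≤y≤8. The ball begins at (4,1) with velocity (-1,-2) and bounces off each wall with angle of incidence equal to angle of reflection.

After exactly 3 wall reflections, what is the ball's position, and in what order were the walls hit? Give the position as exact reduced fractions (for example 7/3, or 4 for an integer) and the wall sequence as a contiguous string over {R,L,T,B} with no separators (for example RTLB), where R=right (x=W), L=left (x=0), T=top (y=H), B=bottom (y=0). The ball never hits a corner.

1. t=1/2 → B at (7/2,0); v=(-1,2)
2. t=7/2 → L at (0,7); v=(1,2)
3. t=1/2 → T at (1/2,8); v=(1,-2)

Final position: (1/2,8)
Wall sequence: BLT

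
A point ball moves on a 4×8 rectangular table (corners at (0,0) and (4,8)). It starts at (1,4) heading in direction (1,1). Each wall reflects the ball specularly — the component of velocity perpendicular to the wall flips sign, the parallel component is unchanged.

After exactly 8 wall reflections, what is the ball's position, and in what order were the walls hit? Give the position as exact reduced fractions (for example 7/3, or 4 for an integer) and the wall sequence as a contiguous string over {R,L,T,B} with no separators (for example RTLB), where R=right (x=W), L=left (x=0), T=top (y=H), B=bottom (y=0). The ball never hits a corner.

Final position: (3,8)
Wall sequence: RTLRBLRT

1. t=3 → R at (4,7); v=(-1,1)
2. t=1 → T at (3,8); v=(-1,-1)
3. t=3 → L at (0,5); v=(1,-1)
4. t=4 → R at (4,1); v=(-1,-1)
5. t=1 → B at (3,0); v=(-1,1)
6. t=3 → L at (0,3); v=(1,1)
7. t=4 → R at (4,7); v=(-1,1)
8. t=1 → T at (3,8); v=(-1,-1)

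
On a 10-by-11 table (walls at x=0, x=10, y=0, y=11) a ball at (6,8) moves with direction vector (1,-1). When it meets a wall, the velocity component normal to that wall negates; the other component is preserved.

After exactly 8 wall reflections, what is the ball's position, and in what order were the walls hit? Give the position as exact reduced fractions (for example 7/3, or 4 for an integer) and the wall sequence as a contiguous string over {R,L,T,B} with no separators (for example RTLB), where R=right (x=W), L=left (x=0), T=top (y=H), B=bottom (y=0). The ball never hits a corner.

Final position: (7,11)
Wall sequence: RBLTRBLT

1. t=4 → R at (10,4); v=(-1,-1)
2. t=4 → B at (6,0); v=(-1,1)
3. t=6 → L at (0,6); v=(1,1)
4. t=5 → T at (5,11); v=(1,-1)
5. t=5 → R at (10,6); v=(-1,-1)
6. t=6 → B at (4,0); v=(-1,1)
7. t=4 → L at (0,4); v=(1,1)
8. t=7 → T at (7,11); v=(1,-1)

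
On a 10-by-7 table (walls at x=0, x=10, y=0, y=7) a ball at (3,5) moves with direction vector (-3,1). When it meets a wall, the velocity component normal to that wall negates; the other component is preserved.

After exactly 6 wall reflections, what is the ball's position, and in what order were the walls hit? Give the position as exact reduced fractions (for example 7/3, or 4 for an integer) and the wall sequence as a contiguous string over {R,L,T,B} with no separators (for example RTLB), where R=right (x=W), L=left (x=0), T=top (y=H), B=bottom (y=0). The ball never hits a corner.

Final position: (10,2)
Wall sequence: LTRLBR

1. t=1 → L at (0,6); v=(3,1)
2. t=1 → T at (3,7); v=(3,-1)
3. t=7/3 → R at (10,14/3); v=(-3,-1)
4. t=10/3 → L at (0,4/3); v=(3,-1)
5. t=4/3 → B at (4,0); v=(3,1)
6. t=2 → R at (10,2); v=(-3,1)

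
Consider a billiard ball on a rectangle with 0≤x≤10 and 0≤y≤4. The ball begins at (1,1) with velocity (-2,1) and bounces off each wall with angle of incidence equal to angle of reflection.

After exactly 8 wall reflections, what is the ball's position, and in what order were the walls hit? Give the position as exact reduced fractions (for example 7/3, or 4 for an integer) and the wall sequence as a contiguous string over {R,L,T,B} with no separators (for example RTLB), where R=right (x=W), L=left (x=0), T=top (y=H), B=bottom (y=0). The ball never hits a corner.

1. t=1/2 → L at (0,3/2); v=(2,1)
2. t=5/2 → T at (5,4); v=(2,-1)
3. t=5/2 → R at (10,3/2); v=(-2,-1)
4. t=3/2 → B at (7,0); v=(-2,1)
5. t=7/2 → L at (0,7/2); v=(2,1)
6. t=1/2 → T at (1,4); v=(2,-1)
7. t=4 → B at (9,0); v=(2,1)
8. t=1/2 → R at (10,1/2); v=(-2,1)

Final position: (10,1/2)
Wall sequence: LTRBLTBR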